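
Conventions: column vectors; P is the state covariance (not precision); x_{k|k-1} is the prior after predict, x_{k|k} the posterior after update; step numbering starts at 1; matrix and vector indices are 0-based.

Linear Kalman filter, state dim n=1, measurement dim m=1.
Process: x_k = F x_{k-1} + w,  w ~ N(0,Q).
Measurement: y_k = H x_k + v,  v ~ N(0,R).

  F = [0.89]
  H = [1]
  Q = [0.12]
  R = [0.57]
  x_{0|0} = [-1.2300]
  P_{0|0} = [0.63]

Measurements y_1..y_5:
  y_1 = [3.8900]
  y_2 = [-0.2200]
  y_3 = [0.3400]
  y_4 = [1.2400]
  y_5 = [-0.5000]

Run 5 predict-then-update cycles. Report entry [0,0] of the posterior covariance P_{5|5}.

step 1: x^-=[-1.0947]  P^-=[0.6190]  S=[1.1890]  K=[0.5206]  nu=[4.9847]  x^+=[1.5004]  P^+=[0.2968]
step 2: x^-=[1.3354]  P^-=[0.3551]  S=[0.9251]  K=[0.3838]  nu=[-1.5554]  x^+=[0.7384]  P^+=[0.2188]
step 3: x^-=[0.6572]  P^-=[0.2933]  S=[0.8633]  K=[0.3397]  nu=[-0.3172]  x^+=[0.5494]  P^+=[0.1937]
step 4: x^-=[0.4890]  P^-=[0.2734]  S=[0.8434]  K=[0.3242]  nu=[0.7510]  x^+=[0.7324]  P^+=[0.1848]
step 5: x^-=[0.6519]  P^-=[0.2664]  S=[0.8364]  K=[0.3185]  nu=[-1.1519]  x^+=[0.2850]  P^+=[0.1815]

P_post[0,0] = 0.1815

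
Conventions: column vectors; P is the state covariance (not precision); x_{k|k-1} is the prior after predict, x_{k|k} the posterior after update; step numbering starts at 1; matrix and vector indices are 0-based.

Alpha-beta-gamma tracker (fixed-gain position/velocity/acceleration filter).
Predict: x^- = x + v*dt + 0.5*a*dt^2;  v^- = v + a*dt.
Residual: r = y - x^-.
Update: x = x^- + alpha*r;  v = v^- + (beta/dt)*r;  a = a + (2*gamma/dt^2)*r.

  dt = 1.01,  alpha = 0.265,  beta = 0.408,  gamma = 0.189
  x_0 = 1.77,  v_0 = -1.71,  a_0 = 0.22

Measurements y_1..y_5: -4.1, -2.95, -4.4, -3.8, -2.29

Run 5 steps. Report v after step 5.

v_post = 5.2126

step 1: x_pred=0.1551  r=-4.2551  x^+=-0.9725  v^+=-3.2067  a^+=-1.3567
step 2: x_pred=-4.9033  r=1.9533  x^+=-4.3856  v^+=-3.7880  a^+=-0.6330
step 3: x_pred=-8.5343  r=4.1343  x^+=-7.4387  v^+=-2.7571  a^+=0.8990
step 4: x_pred=-9.7649  r=5.9649  x^+=-8.1842  v^+=0.5605  a^+=3.1093
step 5: x_pred=-6.0322  r=3.7422  x^+=-5.0405  v^+=5.2126  a^+=4.4960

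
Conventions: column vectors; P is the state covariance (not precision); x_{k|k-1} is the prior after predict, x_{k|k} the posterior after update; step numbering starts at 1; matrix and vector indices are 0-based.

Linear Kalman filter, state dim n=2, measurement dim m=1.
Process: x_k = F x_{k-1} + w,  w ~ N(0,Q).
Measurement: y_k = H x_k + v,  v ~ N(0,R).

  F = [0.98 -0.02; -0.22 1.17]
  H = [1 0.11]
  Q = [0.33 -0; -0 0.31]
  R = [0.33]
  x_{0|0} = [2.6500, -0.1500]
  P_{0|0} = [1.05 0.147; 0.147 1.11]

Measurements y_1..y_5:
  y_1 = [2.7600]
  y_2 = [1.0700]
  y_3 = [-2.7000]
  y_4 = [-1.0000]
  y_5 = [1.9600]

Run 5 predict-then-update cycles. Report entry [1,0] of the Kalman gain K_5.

step 1: x^-=[2.6000, -0.7585]  P^-=[1.3331 -0.0832; -0.0832 1.8046]  S=[1.6666]  K=[0.7944; 0.0692]  nu=[0.2434]  x^+=[2.7934, -0.7417]  P^+=[0.2814 -0.1748; -0.1748 1.7966]
step 2: x^-=[2.7523, -1.4823]  P^-=[0.6078 -0.3039; -0.3039 2.8730]  S=[0.9057]  K=[0.6342; 0.0134]  nu=[-1.5193]  x^+=[1.7889, -1.5026]  P^+=[0.2436 -0.3116; -0.3116 2.8729]
step 3: x^-=[1.7831, -2.1516]  P^-=[0.5773 -0.4784; -0.4784 4.4148]  S=[0.8554]  K=[0.6133; 0.0085]  nu=[-4.2464]  x^+=[-0.8212, -2.1877]  P^+=[0.2555 -0.4828; -0.4828 4.4148]
step 4: x^-=[-0.7611, -2.3789]  P^-=[0.5961 -0.7141; -0.7141 6.6143]  S=[0.8490]  K=[0.6096; 0.0158]  nu=[0.0227]  x^+=[-0.7472, -2.3785]  P^+=[0.2806 -0.7223; -0.7223 6.6141]
step 5: x^-=[-0.6847, -2.6185]  P^-=[0.6305 -1.0467; -1.0467 9.7495]  S=[0.8482]  K=[0.6076; 0.0304]  nu=[2.9327]  x^+=[1.0972, -2.5294]  P^+=[0.3174 -1.0623; -1.0623 9.7487]

K[1,0] = 0.0304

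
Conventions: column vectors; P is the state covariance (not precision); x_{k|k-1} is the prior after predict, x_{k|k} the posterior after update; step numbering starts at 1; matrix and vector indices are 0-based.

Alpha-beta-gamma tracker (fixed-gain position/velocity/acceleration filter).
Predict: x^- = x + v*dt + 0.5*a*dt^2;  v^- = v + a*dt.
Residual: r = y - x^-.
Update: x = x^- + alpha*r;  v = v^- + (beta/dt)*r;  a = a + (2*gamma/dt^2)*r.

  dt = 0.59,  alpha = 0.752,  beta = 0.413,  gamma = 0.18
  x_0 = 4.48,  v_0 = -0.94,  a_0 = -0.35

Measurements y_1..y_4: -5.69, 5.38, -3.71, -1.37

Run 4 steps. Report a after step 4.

a_post = 3.9742

step 1: x_pred=3.8645  r=-9.5545  x^+=-3.3205  v^+=-7.8346  a^+=-10.2311
step 2: x_pred=-9.7236  r=15.1036  x^+=1.6343  v^+=-3.2984  a^+=5.3889
step 3: x_pred=0.6261  r=-4.3361  x^+=-2.6346  v^+=-3.1543  a^+=0.9045
step 4: x_pred=-4.3383  r=2.9683  x^+=-2.1061  v^+=-0.5429  a^+=3.9742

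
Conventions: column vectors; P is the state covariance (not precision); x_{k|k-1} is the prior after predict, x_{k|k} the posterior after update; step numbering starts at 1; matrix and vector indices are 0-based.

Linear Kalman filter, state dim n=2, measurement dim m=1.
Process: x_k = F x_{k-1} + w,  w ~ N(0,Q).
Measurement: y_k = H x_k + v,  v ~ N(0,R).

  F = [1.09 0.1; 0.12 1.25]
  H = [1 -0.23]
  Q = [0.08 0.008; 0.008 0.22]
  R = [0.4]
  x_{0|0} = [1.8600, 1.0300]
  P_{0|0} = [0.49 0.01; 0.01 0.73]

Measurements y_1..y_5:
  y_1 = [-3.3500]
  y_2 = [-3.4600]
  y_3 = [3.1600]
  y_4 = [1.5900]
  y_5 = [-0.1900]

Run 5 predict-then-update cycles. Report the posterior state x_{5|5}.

step 1: x^-=[2.1304, 1.5107]  P^-=[0.6716 0.1771; 0.1771 1.3707]  S=[1.0627]  K=[0.5937; -0.1300]  nu=[-5.1329]  x^+=[-0.9170, 2.1781]  P^+=[0.2971 0.2591; 0.2591 1.3527]
step 2: x^-=[-0.7817, 2.6126]  P^-=[0.5030 0.5721; 0.5721 2.4156]  S=[0.7676]  K=[0.4838; 0.0215]  nu=[-2.0774]  x^+=[-1.7868, 2.5679]  P^+=[0.3233 0.5641; 0.5641 2.4153]
step 3: x^-=[-1.6909, 2.9954]  P^-=[0.6112 1.1276; 1.1276 4.1678]  S=[0.7130]  K=[0.4935; 0.2370]  nu=[5.5398]  x^+=[1.0431, 4.3084]  P^+=[0.4376 1.0442; 1.0442 4.1277]
step 4: x^-=[1.5678, 5.5107]  P^-=[0.8688 2.0164; 2.0164 6.9891]  S=[0.7109]  K=[0.5697; 0.5752]  nu=[1.2896]  x^+=[2.3025, 6.2524]  P^+=[0.6381 1.7835; 1.7835 6.7539]
step 5: x^-=[3.1349, 8.0918]  P^-=[1.2944 3.3871; 3.3871 11.3172]  S=[0.7350]  K=[0.7012; 1.0668]  nu=[-1.4638]  x^+=[2.1086, 6.5303]  P^+=[0.9330 2.8373; 2.8373 10.4807]

x_post = [2.1086, 6.5303]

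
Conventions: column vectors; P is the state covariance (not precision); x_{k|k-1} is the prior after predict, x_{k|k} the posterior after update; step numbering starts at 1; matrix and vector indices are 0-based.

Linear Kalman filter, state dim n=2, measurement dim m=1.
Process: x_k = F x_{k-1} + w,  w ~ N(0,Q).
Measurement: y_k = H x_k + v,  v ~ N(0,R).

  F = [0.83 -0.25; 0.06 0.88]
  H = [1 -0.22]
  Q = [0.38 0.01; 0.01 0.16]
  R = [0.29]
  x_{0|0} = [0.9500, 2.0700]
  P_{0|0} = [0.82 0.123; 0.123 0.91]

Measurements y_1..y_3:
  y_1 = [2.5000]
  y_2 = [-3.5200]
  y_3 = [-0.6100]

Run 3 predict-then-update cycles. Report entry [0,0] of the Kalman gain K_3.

K[0,0] = 0.6133

step 1: x^-=[0.2710, 1.8786]  P^-=[0.9507 -0.0614; -0.0614 0.8806]  S=[1.3104]  K=[0.7359; -0.1947]  nu=[2.6423]  x^+=[2.2153, 1.3642]  P^+=[0.2412 0.1264; 0.1264 0.8310]
step 2: x^-=[1.4977, 1.3334]  P^-=[0.5457 -0.0704; -0.0704 0.8177]  S=[0.9062]  K=[0.6192; -0.2762]  nu=[-4.7243]  x^+=[-1.4277, 2.6383]  P^+=[0.1982 0.0846; 0.0846 0.7486]
step 3: x^-=[-1.8446, 2.2361]  P^-=[0.5282 -0.0843; -0.0843 0.7493]  S=[0.8916]  K=[0.6133; -0.2795]  nu=[1.7265]  x^+=[-0.7858, 1.7536]  P^+=[0.1929 0.0685; 0.0685 0.6797]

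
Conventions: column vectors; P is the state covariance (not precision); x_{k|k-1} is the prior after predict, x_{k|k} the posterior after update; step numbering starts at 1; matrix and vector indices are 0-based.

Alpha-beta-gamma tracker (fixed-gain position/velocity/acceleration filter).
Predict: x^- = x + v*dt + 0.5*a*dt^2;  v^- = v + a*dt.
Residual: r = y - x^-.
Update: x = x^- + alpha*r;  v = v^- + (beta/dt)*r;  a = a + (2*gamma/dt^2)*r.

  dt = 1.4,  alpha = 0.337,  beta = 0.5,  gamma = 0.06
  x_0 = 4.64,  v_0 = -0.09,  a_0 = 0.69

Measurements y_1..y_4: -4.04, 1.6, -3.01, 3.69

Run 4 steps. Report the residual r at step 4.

step 1: x_pred=5.1902  r=-9.2302  x^+=2.0796  v^+=-2.4205  a^+=0.1249
step 2: x_pred=-1.1867  r=2.7867  x^+=-0.2476  v^+=-1.2504  a^+=0.2955
step 3: x_pred=-1.7086  r=-1.3014  x^+=-2.1471  v^+=-1.3015  a^+=0.2158
step 4: x_pred=-3.7578  r=7.4478  x^+=-1.2479  v^+=1.6606  a^+=0.6718

resid = 7.4478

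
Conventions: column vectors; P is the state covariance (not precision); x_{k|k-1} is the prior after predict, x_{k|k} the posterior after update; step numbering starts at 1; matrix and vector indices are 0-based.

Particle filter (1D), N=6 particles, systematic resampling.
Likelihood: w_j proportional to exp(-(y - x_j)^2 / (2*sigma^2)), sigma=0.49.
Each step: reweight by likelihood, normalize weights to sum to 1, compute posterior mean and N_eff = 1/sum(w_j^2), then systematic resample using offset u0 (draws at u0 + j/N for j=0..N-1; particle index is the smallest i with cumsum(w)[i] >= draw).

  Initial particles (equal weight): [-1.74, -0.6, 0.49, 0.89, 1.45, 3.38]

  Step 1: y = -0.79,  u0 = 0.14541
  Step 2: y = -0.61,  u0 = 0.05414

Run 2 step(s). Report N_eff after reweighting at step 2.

step 1: w=[0.1368, 0.8311, 0.0295, 0.0025, 0.0000, 0.0000]  mean=-0.7200  Neff=1.4078  idx=[1, 1, 1, 1, 1, 2]
step 2: w=[0.1968, 0.1968, 0.1968, 0.1968, 0.1968, 0.0158]  mean=-0.5827  Neff=5.1556  idx=[0, 1, 1, 2, 3, 4]

N_eff = 5.1556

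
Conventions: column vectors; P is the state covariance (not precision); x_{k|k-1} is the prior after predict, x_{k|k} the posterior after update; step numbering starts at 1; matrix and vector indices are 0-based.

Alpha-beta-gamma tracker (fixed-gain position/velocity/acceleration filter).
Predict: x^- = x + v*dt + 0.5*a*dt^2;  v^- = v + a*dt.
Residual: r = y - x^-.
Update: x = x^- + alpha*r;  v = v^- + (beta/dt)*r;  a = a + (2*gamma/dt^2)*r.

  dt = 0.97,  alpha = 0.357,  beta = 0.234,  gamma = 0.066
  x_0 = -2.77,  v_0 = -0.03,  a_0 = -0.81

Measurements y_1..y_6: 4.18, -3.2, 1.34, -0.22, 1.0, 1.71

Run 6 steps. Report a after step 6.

a_post = 0.0641

step 1: x_pred=-3.1802  r=7.3602  x^+=-0.5526  v^+=0.9598  a^+=0.2226
step 2: x_pred=0.4832  r=-3.6832  x^+=-0.8317  v^+=0.2872  a^+=-0.2942
step 3: x_pred=-0.6915  r=2.0315  x^+=0.0337  v^+=0.4920  a^+=-0.0091
step 4: x_pred=0.5066  r=-0.7266  x^+=0.2472  v^+=0.3078  a^+=-0.1111
step 5: x_pred=0.4935  r=0.5065  x^+=0.6743  v^+=0.3222  a^+=-0.0400
step 6: x_pred=0.9681  r=0.7419  x^+=1.2329  v^+=0.4624  a^+=0.0641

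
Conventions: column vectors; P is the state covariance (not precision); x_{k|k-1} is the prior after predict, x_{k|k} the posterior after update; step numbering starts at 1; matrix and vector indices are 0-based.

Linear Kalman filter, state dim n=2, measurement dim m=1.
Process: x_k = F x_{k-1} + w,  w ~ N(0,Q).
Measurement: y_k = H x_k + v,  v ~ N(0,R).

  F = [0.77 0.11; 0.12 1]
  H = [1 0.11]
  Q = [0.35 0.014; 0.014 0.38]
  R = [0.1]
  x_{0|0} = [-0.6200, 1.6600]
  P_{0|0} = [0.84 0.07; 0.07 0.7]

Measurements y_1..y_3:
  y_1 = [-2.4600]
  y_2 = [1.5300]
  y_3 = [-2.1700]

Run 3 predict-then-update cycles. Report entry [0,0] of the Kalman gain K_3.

step 1: x^-=[-0.2948, 1.5856]  P^-=[0.8684 0.2234; 0.2234 1.1089]  S=[1.0309]  K=[0.8661; 0.3351]  nu=[-2.3396]  x^+=[-2.3212, 0.8017]  P^+=[0.0949 -0.0757; -0.0757 0.9932]
step 2: x^-=[-1.6992, 0.5232]  P^-=[0.4055 0.0727; 0.0727 1.3564]  S=[0.5379]  K=[0.7687; 0.4125]  nu=[3.1716]  x^+=[0.7389, 1.8316]  P^+=[0.0876 -0.0979; -0.0979 1.2648]
step 3: x^-=[0.7704, 1.9202]  P^-=[0.4007 0.0846; 0.0846 1.6226]  S=[0.5389]  K=[0.7608; 0.4881]  nu=[-3.1516]  x^+=[-1.6272, 0.3819]  P^+=[0.0888 -0.1155; -0.1155 1.4942]

K[0,0] = 0.7608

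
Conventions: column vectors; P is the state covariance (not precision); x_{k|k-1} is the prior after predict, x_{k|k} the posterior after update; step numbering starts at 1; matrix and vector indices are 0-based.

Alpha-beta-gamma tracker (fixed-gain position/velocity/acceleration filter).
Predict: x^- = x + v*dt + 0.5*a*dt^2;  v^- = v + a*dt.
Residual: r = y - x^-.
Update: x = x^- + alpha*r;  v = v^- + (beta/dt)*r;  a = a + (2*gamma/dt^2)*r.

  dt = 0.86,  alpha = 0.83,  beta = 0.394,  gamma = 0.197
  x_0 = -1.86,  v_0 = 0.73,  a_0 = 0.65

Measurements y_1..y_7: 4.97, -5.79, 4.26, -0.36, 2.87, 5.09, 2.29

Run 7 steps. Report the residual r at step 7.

step 1: x_pred=-0.9918  r=5.9618  x^+=3.9565  v^+=4.0204  a^+=3.8260
step 2: x_pred=8.8288  r=-14.6188  x^+=-3.3048  v^+=0.6132  a^+=-3.9618
step 3: x_pred=-4.2425  r=8.5025  x^+=2.8146  v^+=1.1014  a^+=0.5677
step 4: x_pred=3.9717  r=-4.3317  x^+=0.3764  v^+=-0.3949  a^+=-1.7399
step 5: x_pred=-0.6066  r=3.4766  x^+=2.2790  v^+=-0.2985  a^+=0.1122
step 6: x_pred=2.0638  r=3.0262  x^+=4.5755  v^+=1.1844  a^+=1.7243
step 7: x_pred=6.2318  r=-3.9418  x^+=2.9601  v^+=0.8614  a^+=-0.3756

resid = -3.9418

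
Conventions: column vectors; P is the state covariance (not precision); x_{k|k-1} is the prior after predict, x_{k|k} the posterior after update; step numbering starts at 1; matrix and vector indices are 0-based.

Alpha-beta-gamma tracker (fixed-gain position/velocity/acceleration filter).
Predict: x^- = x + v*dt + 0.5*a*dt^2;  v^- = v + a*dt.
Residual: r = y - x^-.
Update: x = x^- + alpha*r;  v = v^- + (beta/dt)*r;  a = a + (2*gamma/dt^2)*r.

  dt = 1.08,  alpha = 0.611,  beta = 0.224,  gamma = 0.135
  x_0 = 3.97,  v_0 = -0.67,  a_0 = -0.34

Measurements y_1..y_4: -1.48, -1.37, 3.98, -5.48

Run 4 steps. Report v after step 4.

v_post = -1.7940

step 1: x_pred=3.0481  r=-4.5281  x^+=0.2814  v^+=-1.9764  a^+=-1.3882
step 2: x_pred=-2.6626  r=1.2926  x^+=-1.8728  v^+=-3.2075  a^+=-1.0890
step 3: x_pred=-5.9720  r=9.9520  x^+=0.1087  v^+=-2.3194  a^+=1.2147
step 4: x_pred=-1.6879  r=-3.7921  x^+=-4.0049  v^+=-1.7940  a^+=0.3369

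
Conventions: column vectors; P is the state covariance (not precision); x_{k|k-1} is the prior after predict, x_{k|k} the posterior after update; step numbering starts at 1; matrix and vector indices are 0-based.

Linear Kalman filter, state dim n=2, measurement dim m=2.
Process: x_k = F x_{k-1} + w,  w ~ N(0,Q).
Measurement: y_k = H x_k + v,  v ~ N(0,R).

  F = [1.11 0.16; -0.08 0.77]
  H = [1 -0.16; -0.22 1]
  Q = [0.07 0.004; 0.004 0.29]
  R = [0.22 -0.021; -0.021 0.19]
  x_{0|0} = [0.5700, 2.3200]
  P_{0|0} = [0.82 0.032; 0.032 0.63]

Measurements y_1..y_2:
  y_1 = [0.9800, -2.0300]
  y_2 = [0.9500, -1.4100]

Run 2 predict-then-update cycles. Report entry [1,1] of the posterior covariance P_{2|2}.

P_post[1,1] = 0.1321

step 1: x^-=[1.0039, 1.7408]  P^-=[1.1078 0.0357; 0.0357 0.6648]  S=[1.3334 -0.3341; -0.3341 0.8927]  K=[0.8476 0.0843; 0.1450 0.7902]  nu=[0.2546, -3.5499]  x^+=[0.9206, -1.0274]  P^+=[0.1912 0.0403; 0.0403 0.1559]
step 2: x^-=[0.8575, -0.8647]  P^-=[0.3238 0.0401; 0.0401 0.3787]  S=[0.5407 -0.1113; -0.1113 0.5667]  K=[0.6000 0.0629; 0.1006 0.6724]  nu=[-0.0459, -0.3566]  x^+=[0.8076, -1.1091]  P^+=[0.1353 0.0291; 0.0291 0.1321]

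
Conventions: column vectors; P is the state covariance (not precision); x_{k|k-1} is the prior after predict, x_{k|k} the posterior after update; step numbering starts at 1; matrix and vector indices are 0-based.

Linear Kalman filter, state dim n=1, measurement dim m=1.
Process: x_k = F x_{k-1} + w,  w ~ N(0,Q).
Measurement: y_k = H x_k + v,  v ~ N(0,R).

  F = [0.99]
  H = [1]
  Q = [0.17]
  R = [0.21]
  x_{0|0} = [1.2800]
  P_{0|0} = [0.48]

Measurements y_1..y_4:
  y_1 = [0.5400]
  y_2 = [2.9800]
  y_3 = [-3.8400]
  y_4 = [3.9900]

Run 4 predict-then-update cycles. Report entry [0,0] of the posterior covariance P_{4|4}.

P_post[0,0] = 0.1218

step 1: x^-=[1.2672]  P^-=[0.6404]  S=[0.8504]  K=[0.7531]  nu=[-0.7272]  x^+=[0.7196]  P^+=[0.1581]
step 2: x^-=[0.7124]  P^-=[0.3250]  S=[0.5350]  K=[0.6075]  nu=[2.2676]  x^+=[2.0899]  P^+=[0.1276]
step 3: x^-=[2.0690]  P^-=[0.2950]  S=[0.5050]  K=[0.5842]  nu=[-5.9090]  x^+=[-1.3829]  P^+=[0.1227]
step 4: x^-=[-1.3691]  P^-=[0.2902]  S=[0.5002]  K=[0.5802]  nu=[5.3591]  x^+=[1.7402]  P^+=[0.1218]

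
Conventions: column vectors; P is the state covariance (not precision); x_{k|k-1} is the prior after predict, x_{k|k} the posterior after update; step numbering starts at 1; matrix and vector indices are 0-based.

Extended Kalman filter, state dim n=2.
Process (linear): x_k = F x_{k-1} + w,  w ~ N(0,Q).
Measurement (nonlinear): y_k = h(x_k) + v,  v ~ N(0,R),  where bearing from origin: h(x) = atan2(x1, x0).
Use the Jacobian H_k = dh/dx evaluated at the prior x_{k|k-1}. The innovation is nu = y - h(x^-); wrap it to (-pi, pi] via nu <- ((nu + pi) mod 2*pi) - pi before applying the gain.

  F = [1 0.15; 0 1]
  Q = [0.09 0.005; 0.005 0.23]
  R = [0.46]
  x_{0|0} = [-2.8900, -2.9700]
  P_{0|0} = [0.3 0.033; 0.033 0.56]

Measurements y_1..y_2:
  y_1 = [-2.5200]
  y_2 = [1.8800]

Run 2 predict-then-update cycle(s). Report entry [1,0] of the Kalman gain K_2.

step 1: x^-=[-3.3355, -2.9700]  P^-=[0.4125 0.1220; 0.1220 0.7900]  H_jac=[0.1489 -0.1672]  S=[0.4852]  K=[0.0845; -0.2349]  nu=[-0.1059]  x^+=[-3.3445, -2.9451]  P^+=[0.4090 0.1316; 0.1316 0.7632]
step 2: x^-=[-3.7862, -2.9451]  P^-=[0.5557 0.2511; 0.2511 0.9932]  H_jac=[0.1280 -0.1646]  S=[0.4854]  K=[0.0614; -0.2705]  nu=[-1.9227]  x^+=[-3.9043, -2.4251]  P^+=[0.5539 0.2592; 0.2592 0.9577]

K[1,0] = -0.2705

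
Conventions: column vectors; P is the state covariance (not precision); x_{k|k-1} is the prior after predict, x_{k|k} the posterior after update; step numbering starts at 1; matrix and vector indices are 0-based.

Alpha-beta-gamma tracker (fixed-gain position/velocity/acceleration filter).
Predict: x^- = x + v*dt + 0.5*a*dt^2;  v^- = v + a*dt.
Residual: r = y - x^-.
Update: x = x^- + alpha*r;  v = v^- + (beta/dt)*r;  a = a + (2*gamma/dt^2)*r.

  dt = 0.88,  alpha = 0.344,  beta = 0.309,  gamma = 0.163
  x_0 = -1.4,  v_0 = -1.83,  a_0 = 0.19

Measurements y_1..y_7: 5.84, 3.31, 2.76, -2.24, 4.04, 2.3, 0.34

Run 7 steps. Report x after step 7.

step 1: x_pred=-2.9368  r=8.7768  x^+=0.0824  v^+=1.4191  a^+=3.8848
step 2: x_pred=2.8354  r=0.4746  x^+=2.9986  v^+=5.0043  a^+=4.0846
step 3: x_pred=8.9840  r=-6.2240  x^+=6.8430  v^+=6.4133  a^+=1.4645
step 4: x_pred=13.0537  r=-15.2937  x^+=7.7927  v^+=2.3319  a^+=-4.9737
step 5: x_pred=7.9189  r=-3.8789  x^+=6.5845  v^+=-3.4070  a^+=-6.6066
step 6: x_pred=1.0283  r=1.2717  x^+=1.4657  v^+=-8.7743  a^+=-6.0713
step 7: x_pred=-8.6065  r=8.9465  x^+=-5.5289  v^+=-10.9756  a^+=-2.3051

x_post = -5.5289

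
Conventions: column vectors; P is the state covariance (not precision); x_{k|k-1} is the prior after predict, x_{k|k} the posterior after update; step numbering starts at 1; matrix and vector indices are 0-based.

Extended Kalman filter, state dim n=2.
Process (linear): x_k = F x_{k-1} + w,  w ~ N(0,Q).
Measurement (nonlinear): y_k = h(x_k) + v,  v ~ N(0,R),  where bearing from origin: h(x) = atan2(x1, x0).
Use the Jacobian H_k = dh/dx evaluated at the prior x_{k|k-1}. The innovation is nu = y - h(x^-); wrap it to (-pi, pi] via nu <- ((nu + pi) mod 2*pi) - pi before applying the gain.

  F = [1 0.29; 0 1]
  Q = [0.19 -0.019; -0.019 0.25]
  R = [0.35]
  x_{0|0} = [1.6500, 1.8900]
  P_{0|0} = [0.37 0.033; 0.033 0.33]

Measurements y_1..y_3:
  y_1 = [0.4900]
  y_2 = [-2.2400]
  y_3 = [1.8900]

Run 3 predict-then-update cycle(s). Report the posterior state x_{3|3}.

step 1: x^-=[2.1981, 1.8900]  P^-=[0.6069 0.1097; 0.1097 0.5800]  H_jac=[-0.2249 0.2616]  S=[0.4075]  K=[-0.2646; 0.3118]  nu=[-0.2202]  x^+=[2.2563, 1.8214]  P^+=[0.5784 0.1433; 0.1433 0.5404]
step 2: x^-=[2.7845, 1.8214]  P^-=[0.8969 0.2810; 0.2810 0.7904]  H_jac=[-0.1645 0.2515]  S=[0.4010]  K=[-0.1917; 0.3804]  nu=[-2.8192]  x^+=[3.3250, 0.7488]  P^+=[0.8822 0.3103; 0.3103 0.7324]
step 3: x^-=[3.5422, 0.7488]  P^-=[1.3137 0.5037; 0.5037 0.9824]  H_jac=[-0.0571 0.2702]  S=[0.4105]  K=[0.1487; 0.5766]  nu=[1.6817]  x^+=[3.7923, 1.7185]  P^+=[1.3047 0.4684; 0.4684 0.8459]

x_post = [3.7923, 1.7185]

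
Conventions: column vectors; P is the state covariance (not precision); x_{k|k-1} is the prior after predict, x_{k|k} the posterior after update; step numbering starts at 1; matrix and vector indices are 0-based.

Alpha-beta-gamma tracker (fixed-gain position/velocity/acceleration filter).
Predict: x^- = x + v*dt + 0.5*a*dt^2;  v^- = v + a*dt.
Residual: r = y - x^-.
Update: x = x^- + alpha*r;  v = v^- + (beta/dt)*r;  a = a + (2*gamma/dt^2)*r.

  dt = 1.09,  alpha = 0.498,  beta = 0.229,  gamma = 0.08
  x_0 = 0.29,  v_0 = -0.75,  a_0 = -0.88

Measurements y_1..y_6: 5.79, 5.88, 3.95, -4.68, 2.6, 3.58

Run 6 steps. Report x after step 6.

step 1: x_pred=-1.0503  r=6.8403  x^+=2.3562  v^+=-0.2721  a^+=0.0412
step 2: x_pred=2.0840  r=3.7960  x^+=3.9744  v^+=0.5703  a^+=0.5524
step 3: x_pred=4.9241  r=-0.9741  x^+=4.4390  v^+=0.9677  a^+=0.4212
step 4: x_pred=5.7440  r=-10.4240  x^+=0.5528  v^+=-0.7632  a^+=-0.9826
step 5: x_pred=-0.8628  r=3.4628  x^+=0.8617  v^+=-1.1068  a^+=-0.5163
step 6: x_pred=-0.6514  r=4.2314  x^+=1.4558  v^+=-0.7805  a^+=0.0536

x_post = 1.4558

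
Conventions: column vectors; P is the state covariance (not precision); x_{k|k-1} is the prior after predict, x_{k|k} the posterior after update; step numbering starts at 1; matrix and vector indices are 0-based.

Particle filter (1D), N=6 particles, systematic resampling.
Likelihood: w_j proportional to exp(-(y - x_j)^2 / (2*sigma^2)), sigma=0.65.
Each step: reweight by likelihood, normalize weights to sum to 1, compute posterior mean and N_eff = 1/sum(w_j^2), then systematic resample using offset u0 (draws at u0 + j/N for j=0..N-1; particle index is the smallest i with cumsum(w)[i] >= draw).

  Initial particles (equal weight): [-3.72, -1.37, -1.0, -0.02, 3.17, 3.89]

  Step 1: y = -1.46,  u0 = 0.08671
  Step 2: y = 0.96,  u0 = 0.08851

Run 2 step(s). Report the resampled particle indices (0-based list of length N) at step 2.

resampled_idx = [2, 3, 4, 4, 5, 5]

step 1: w=[0.0013, 0.5333, 0.4192, 0.0463, 0.0000, 0.0000]  mean=-1.1554  Neff=2.1634  idx=[1, 1, 1, 2, 2, 2]
step 2: w=[0.0442, 0.0442, 0.0442, 0.2891, 0.2891, 0.2891]  mean=-1.0490  Neff=3.8960  idx=[2, 3, 4, 4, 5, 5]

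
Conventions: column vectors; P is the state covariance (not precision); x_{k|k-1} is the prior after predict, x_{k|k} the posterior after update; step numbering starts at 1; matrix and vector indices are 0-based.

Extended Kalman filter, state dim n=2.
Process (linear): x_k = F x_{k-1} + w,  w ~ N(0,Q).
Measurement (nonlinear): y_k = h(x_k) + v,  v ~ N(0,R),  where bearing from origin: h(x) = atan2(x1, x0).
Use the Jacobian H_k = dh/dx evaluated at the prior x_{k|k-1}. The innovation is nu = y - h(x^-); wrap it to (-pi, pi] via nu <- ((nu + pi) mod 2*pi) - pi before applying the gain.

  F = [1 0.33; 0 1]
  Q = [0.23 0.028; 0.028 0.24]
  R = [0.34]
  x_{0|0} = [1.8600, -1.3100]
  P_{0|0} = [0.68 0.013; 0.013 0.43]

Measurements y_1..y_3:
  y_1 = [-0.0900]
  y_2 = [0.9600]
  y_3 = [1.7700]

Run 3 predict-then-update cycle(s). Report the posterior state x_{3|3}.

x_post = [2.6181, 1.1511]

step 1: x^-=[1.4277, -1.3100]  P^-=[0.9654 0.1829; 0.1829 0.6700]  H_jac=[0.3489 0.3803]  S=[0.6030]  K=[0.6740; 0.5284]  nu=[0.6524]  x^+=[1.8675, -0.9653]  P^+=[0.6915 -0.0318; -0.0318 0.5017]
step 2: x^-=[1.5489, -0.9653]  P^-=[0.9551 0.1617; 0.1617 0.7417]  H_jac=[0.2898 0.4650]  S=[0.6242]  K=[0.5639; 0.6276]  nu=[1.5173]  x^+=[2.4045, -0.0130]  P^+=[0.7566 -0.0592; -0.0592 0.4958]
step 3: x^-=[2.4003, -0.0130]  P^-=[1.0015 0.1324; 0.1324 0.7358]  H_jac=[0.0023 0.4166]  S=[0.4680]  K=[0.1227; 0.6557]  nu=[1.7754]  x^+=[2.6181, 1.1511]  P^+=[0.9945 0.0948; 0.0948 0.5346]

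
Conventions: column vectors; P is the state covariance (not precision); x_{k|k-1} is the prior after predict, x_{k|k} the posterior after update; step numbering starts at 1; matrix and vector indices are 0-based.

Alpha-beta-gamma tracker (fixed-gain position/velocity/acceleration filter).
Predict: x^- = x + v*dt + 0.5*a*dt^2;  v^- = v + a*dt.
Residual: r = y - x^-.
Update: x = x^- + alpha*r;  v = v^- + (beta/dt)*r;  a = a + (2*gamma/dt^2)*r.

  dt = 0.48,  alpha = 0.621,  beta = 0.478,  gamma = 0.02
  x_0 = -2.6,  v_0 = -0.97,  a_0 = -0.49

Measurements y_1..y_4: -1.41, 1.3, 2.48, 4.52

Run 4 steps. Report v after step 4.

v_post = 4.7021

step 1: x_pred=-3.1220  r=1.7120  x^+=-2.0589  v^+=0.4997  a^+=-0.1928
step 2: x_pred=-1.8412  r=3.1412  x^+=0.1095  v^+=3.5353  a^+=0.3526
step 3: x_pred=1.8470  r=0.6330  x^+=2.2401  v^+=4.3349  a^+=0.4625
step 4: x_pred=4.3741  r=0.1459  x^+=4.4647  v^+=4.7021  a^+=0.4878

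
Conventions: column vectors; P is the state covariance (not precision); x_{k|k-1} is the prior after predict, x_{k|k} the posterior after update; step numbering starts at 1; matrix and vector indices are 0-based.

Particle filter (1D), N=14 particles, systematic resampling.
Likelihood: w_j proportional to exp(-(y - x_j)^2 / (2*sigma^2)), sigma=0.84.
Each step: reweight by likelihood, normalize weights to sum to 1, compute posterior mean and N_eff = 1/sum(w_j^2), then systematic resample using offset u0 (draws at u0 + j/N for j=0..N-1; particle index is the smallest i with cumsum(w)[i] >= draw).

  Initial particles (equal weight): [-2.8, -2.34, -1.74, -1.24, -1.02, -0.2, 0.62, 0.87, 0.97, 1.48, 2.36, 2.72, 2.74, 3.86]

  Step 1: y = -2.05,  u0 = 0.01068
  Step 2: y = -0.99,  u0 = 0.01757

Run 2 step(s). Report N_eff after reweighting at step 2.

step 1: w=[0.1792, 0.2515, 0.2494, 0.1677, 0.1259, 0.0236, 0.0017, 0.0006, 0.0004, 0.0000, 0.0000, 0.0000, 0.0000, 0.0000]  mean=-1.8631  Neff=4.9491  idx=[0, 0, 0, 1, 1, 1, 2, 2, 2, 2, 3, 3, 4, 4]
step 2: w=[0.0127, 0.0127, 0.0127, 0.0356, 0.0356, 0.0356, 0.0870, 0.0870, 0.0870, 0.0870, 0.1240, 0.1240, 0.1295, 0.1295]  mean=-1.5341  Neff=10.1156  idx=[1, 4, 6, 6, 7, 8, 9, 10, 10, 11, 11, 12, 13, 13]

N_eff = 10.1156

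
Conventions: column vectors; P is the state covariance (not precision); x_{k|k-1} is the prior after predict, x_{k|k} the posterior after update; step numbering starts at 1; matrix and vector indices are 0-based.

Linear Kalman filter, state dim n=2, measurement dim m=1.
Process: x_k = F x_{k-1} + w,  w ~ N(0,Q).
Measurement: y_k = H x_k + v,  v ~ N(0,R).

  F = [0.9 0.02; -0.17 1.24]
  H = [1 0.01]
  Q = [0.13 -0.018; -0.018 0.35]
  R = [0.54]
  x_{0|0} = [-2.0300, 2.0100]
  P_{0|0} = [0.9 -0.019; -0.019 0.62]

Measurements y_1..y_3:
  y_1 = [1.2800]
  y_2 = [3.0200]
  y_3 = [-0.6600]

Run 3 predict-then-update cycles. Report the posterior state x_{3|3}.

step 1: x^-=[-1.7868, 2.8375]  P^-=[0.8586 -0.1615; -0.1615 1.3373]  S=[1.3955]  K=[0.6141; -0.1061]  nu=[3.0384]  x^+=[0.0791, 2.5151]  P^+=[0.3323 -0.0705; -0.0705 1.3216]
step 2: x^-=[0.1215, 3.1052]  P^-=[0.3972 -0.1145; -0.1145 2.4215]  S=[0.9351]  K=[0.4235; -0.0966]  nu=[2.8675]  x^+=[1.3358, 2.8283]  P^+=[0.2295 -0.0763; -0.0763 2.4127]
step 3: x^-=[1.2588, 3.2800]  P^-=[0.3141 -0.0781; -0.0781 4.0986]  S=[0.8529]  K=[0.3673; -0.0436]  nu=[-1.9516]  x^+=[0.5420, 3.3650]  P^+=[0.1990 -0.0645; -0.0645 4.0970]

x_post = [0.5420, 3.3650]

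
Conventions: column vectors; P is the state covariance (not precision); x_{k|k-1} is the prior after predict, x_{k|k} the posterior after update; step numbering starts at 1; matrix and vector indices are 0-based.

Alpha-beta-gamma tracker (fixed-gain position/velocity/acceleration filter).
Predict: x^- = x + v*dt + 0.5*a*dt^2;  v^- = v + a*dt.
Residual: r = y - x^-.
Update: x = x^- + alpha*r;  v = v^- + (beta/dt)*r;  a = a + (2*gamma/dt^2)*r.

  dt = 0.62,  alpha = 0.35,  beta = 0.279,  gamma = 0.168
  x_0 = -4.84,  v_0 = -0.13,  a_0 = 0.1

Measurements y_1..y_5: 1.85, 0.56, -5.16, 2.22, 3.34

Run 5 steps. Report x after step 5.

step 1: x_pred=-4.9014  r=6.7514  x^+=-2.5384  v^+=2.9701  a^+=6.0013
step 2: x_pred=0.4565  r=0.1035  x^+=0.4927  v^+=6.7375  a^+=6.0918
step 3: x_pred=5.8408  r=-11.0008  x^+=1.9905  v^+=5.5640  a^+=-3.5240
step 4: x_pred=4.7629  r=-2.5429  x^+=3.8729  v^+=2.2348  a^+=-5.7467
step 5: x_pred=4.1540  r=-0.8140  x^+=3.8691  v^+=-1.6944  a^+=-6.4582

x_post = 3.8691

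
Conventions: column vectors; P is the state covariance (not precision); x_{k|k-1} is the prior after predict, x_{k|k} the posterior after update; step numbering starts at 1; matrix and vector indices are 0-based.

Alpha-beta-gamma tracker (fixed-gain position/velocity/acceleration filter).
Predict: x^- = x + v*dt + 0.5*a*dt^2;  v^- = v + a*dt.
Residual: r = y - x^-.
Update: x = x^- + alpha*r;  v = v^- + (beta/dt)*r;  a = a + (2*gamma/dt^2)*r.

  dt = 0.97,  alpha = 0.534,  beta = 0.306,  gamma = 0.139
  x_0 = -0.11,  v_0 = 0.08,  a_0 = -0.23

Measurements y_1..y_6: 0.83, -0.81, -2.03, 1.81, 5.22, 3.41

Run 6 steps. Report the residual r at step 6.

resid = -2.1069

step 1: x_pred=-0.1406  r=0.9706  x^+=0.3777  v^+=0.1631  a^+=0.0568
step 2: x_pred=0.5626  r=-1.3726  x^+=-0.1704  v^+=-0.2148  a^+=-0.3488
step 3: x_pred=-0.5428  r=-1.4872  x^+=-1.3370  v^+=-1.0223  a^+=-0.7882
step 4: x_pred=-2.6994  r=4.5094  x^+=-0.2914  v^+=-0.3643  a^+=0.5442
step 5: x_pred=-0.3887  r=5.6087  x^+=2.6063  v^+=1.9329  a^+=2.2013
step 6: x_pred=5.5169  r=-2.1069  x^+=4.3918  v^+=3.4036  a^+=1.5788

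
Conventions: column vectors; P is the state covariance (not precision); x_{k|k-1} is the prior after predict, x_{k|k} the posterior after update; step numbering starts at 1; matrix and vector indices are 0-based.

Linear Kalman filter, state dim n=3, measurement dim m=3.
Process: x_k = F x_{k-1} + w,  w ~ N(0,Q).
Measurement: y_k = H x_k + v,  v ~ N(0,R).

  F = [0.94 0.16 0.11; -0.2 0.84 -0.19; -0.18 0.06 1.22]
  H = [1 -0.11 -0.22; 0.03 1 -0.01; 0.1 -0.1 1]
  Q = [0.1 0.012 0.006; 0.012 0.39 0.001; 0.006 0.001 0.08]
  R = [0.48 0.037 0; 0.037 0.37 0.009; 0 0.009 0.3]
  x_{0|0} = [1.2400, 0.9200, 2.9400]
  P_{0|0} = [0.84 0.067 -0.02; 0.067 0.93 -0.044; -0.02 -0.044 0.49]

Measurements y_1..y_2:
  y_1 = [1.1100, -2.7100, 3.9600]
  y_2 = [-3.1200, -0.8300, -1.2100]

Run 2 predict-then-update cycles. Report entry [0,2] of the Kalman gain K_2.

K[0,2] = 0.0761

step 1: x^-=[1.6362, -0.0338, 3.4188]  P^-=[0.8864 0.0209 -0.0910; 0.0209 1.0875 -0.0868; -0.0910 -0.0868 0.8408]  S=[1.4515 -0.0129 -0.1681; -0.0129 1.4614 -0.1930; -0.1681 -0.1930 1.1593]  K=[0.6346 0.0515 0.0967; -0.0543 0.7378 -0.0519; -0.1006 0.0265 0.7147]  nu=[0.2222, -2.6911, 0.3742]  x^+=[1.6749, -2.0509, 3.5926]  P^+=[0.3106 0.0341 0.0018; 0.0341 0.2696 0.0146; 0.0018 0.0146 0.2159]
step 2: x^-=[1.6415, -2.7403, 3.9585]  P^-=[0.3951 0.0117 -0.0090; 0.0117 0.5845 -0.0154; -0.0090 -0.0154 0.4130]  S=[0.9029 0.0006 -0.0537; 0.0006 0.9559 -0.0670; -0.0537 -0.0670 0.7239]  K=[0.4429 0.0298 0.0761; -0.0578 0.6086 -0.0484; -0.0750 0.0191 0.5677]  nu=[-4.1920, 1.9006, -5.6066]  x^+=[-0.5854, -1.0696, 1.1265]  P^+=[0.2169 0.0216 0.0036; 0.0216 0.2221 0.0110; 0.0036 0.0110 0.1712]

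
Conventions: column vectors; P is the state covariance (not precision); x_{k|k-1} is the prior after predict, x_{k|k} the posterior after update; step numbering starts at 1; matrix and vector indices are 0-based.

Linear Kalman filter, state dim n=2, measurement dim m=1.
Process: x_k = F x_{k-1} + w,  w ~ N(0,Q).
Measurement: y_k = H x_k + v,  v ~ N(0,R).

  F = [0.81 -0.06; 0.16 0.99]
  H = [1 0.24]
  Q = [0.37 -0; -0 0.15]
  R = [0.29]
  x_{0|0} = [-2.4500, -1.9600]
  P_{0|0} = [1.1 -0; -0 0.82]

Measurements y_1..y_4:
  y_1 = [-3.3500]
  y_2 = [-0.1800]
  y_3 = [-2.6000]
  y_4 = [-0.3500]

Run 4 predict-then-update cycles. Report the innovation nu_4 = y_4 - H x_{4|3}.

innov = [1.2331]

step 1: x^-=[-1.8669, -2.3324]  P^-=[1.0947 0.0939; 0.0939 0.9818]  S=[1.4863]  K=[0.7517; 0.2217]  nu=[-0.9233]  x^+=[-2.5609, -2.5371]  P^+=[0.2549 -0.1538; -0.1538 0.9088]
step 2: x^-=[-1.9221, -2.9215]  P^-=[0.5555 -0.1428; -0.1428 0.9985]  S=[0.8344]  K=[0.6246; 0.1160]  nu=[2.4433]  x^+=[-0.3960, -2.6380]  P^+=[0.2299 -0.2033; -0.2033 0.9873]
step 3: x^-=[-0.1625, -2.6750]  P^-=[0.5442 -0.1899; -0.1899 1.0591]  S=[0.8040]  K=[0.6201; 0.0799]  nu=[-1.7955]  x^+=[-1.2759, -2.8185]  P^+=[0.2350 -0.2298; -0.2298 1.0540]
step 4: x^-=[-0.8644, -2.9944]  P^-=[0.5503 -0.2142; -0.2142 1.1162]  S=[0.8018]  K=[0.6222; 0.0670]  nu=[1.2331]  x^+=[-0.0972, -2.9119]  P^+=[0.2399 -0.2476; -0.2476 1.1126]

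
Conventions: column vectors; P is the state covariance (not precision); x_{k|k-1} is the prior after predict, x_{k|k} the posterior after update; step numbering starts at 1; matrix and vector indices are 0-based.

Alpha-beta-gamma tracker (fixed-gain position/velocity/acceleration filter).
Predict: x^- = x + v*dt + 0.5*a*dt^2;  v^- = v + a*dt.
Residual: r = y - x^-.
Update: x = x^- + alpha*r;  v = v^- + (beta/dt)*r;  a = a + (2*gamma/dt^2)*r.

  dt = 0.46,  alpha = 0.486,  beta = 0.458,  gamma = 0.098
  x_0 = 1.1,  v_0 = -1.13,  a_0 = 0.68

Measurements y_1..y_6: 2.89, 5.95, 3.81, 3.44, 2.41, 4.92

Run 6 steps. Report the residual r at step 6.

resid = 2.8498

step 1: x_pred=0.6521  r=2.2379  x^+=1.7397  v^+=1.4109  a^+=2.7529
step 2: x_pred=2.6800  r=3.2700  x^+=4.2692  v^+=5.9330  a^+=5.7818
step 3: x_pred=7.6101  r=-3.8001  x^+=5.7633  v^+=4.8090  a^+=2.2618
step 4: x_pred=8.2147  r=-4.7747  x^+=5.8942  v^+=1.0955  a^+=-2.1609
step 5: x_pred=6.1695  r=-3.7595  x^+=4.3424  v^+=-3.6417  a^+=-5.6432
step 6: x_pred=2.0702  r=2.8498  x^+=3.4552  v^+=-3.4001  a^+=-3.0035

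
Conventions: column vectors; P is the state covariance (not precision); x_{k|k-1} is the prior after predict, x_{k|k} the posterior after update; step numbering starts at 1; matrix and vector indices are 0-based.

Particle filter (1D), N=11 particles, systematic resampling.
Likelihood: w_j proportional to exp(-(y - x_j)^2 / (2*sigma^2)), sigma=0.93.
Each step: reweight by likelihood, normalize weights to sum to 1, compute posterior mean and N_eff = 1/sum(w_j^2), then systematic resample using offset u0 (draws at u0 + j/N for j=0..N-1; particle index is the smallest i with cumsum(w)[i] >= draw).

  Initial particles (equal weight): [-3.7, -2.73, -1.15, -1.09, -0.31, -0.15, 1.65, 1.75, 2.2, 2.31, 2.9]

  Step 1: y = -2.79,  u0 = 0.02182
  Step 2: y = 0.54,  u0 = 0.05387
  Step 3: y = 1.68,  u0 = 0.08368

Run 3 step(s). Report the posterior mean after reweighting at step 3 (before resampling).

step 1: w=[0.3003, 0.4837, 0.1024, 0.0912, 0.0138, 0.0086, 0.0000, 0.0000, 0.0000, 0.0000, 0.0000]  mean=-2.6542  Neff=2.9139  idx=[0, 0, 0, 0, 1, 1, 1, 1, 1, 2, 3]
step 2: w=[0.0001, 0.0001, 0.0001, 0.0001, 0.0050, 0.0050, 0.0050, 0.0050, 0.0050, 0.4594, 0.5155]  mean=-1.1589  Neff=2.0966  idx=[9, 9, 9, 9, 9, 10, 10, 10, 10, 10, 10]
step 3: w=[0.0814, 0.0814, 0.0814, 0.0814, 0.0814, 0.0988, 0.0988, 0.0988, 0.0988, 0.0988, 0.0988]  mean=-1.1144  Neff=10.9004  idx=[1, 2, 3, 4, 5, 6, 7, 8, 9, 10, 10]

post_mean = -1.1144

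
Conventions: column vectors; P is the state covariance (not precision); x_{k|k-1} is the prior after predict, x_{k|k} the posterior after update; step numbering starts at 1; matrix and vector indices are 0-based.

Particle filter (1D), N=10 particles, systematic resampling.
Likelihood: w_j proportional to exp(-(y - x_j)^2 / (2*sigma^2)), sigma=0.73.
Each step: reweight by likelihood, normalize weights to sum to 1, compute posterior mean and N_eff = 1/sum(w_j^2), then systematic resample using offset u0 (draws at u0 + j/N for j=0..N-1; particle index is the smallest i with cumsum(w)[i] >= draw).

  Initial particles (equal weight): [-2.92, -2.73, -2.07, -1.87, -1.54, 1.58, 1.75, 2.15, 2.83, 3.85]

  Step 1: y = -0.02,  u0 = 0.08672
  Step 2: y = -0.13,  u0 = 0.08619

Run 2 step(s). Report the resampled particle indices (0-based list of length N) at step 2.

step 1: w=[0.0011, 0.0031, 0.0585, 0.1216, 0.3452, 0.2731, 0.1596, 0.0364, 0.0015, 0.0000]  mean=-0.0986  Neff=4.1884  idx=[3, 4, 4, 4, 4, 5, 5, 5, 6, 7]
step 2: w=[0.0638, 0.1693, 0.1693, 0.1693, 0.1693, 0.0703, 0.0703, 0.0703, 0.0397, 0.0083]  mean=-0.7414  Neff=7.3969  idx=[1, 1, 2, 2, 3, 4, 4, 5, 7, 8]

resampled_idx = [1, 1, 2, 2, 3, 4, 4, 5, 7, 8]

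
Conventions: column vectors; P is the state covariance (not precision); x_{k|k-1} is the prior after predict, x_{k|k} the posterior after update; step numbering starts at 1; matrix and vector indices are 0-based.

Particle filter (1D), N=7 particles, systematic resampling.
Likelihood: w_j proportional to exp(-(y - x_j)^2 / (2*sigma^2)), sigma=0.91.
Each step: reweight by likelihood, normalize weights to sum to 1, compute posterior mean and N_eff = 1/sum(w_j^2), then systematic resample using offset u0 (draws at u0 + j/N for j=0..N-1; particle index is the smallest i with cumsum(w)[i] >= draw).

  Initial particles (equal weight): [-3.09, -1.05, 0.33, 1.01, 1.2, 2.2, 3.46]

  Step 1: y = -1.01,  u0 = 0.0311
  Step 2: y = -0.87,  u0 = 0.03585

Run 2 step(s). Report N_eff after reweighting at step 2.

step 1: w=[0.0473, 0.6445, 0.2182, 0.0549, 0.0338, 0.0013, 0.0000]  mean=-0.6521  Neff=2.1305  idx=[0, 1, 1, 1, 1, 2, 2]
step 2: w=[0.0106, 0.2038, 0.2038, 0.2038, 0.2038, 0.0871, 0.0871]  mean=-0.8312  Neff=5.5122  idx=[1, 1, 2, 3, 3, 4, 5]

N_eff = 5.5122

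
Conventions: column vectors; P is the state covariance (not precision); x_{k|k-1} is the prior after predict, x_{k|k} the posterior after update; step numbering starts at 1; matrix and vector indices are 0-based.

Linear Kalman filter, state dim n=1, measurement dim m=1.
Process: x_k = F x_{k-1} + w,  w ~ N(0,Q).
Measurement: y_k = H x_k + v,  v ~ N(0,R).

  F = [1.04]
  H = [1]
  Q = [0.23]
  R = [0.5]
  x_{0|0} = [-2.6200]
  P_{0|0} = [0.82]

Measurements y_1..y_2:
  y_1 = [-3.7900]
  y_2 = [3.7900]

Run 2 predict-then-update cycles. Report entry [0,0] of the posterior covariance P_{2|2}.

step 1: x^-=[-2.7248]  P^-=[1.1169]  S=[1.6169]  K=[0.6908]  nu=[-1.0652]  x^+=[-3.4606]  P^+=[0.3454]
step 2: x^-=[-3.5990]  P^-=[0.6036]  S=[1.1036]  K=[0.5469]  nu=[7.3890]  x^+=[0.4422]  P^+=[0.2735]

P_post[0,0] = 0.2735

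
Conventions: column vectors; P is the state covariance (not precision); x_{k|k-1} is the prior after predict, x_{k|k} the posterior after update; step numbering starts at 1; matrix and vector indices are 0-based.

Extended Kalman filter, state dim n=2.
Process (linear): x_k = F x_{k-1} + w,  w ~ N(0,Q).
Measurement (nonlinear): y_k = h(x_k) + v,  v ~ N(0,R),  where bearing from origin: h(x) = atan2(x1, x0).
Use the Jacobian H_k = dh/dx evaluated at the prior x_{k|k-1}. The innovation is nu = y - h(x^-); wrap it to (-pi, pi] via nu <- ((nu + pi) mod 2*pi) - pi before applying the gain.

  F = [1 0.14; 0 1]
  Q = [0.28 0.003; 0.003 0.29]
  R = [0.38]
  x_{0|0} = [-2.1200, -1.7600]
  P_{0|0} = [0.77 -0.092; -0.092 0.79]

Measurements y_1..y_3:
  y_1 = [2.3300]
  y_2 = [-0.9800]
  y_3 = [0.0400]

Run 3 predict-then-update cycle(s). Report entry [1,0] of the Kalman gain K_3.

K[1,0] = -0.4577

step 1: x^-=[-2.3664, -1.7600]  P^-=[1.0397 0.0216; 0.0216 1.0800]  H_jac=[0.2024 -0.2721]  S=[0.5001]  K=[0.4089; -0.5788]  nu=[-1.4511]  x^+=[-2.9598, -0.9201]  P^+=[0.9561 0.1400; 0.1400 0.9125]
step 2: x^-=[-3.0886, -0.9201]  P^-=[1.2932 0.2707; 0.2707 1.2025]  H_jac=[0.0886 -0.2974]  S=[0.4822]  K=[0.0706; -0.6918]  nu=[1.8720]  x^+=[-2.9564, -2.2152]  P^+=[1.2908 0.2943; 0.2943 0.9717]
step 3: x^-=[-3.2665, -2.2152]  P^-=[1.6722 0.4333; 0.4333 1.2617]  H_jac=[0.1422 -0.2097]  S=[0.4435]  K=[0.3314; -0.4577]  nu=[2.5857]  x^+=[-2.4097, -3.3986]  P^+=[1.6235 0.5006; 0.5006 1.1688]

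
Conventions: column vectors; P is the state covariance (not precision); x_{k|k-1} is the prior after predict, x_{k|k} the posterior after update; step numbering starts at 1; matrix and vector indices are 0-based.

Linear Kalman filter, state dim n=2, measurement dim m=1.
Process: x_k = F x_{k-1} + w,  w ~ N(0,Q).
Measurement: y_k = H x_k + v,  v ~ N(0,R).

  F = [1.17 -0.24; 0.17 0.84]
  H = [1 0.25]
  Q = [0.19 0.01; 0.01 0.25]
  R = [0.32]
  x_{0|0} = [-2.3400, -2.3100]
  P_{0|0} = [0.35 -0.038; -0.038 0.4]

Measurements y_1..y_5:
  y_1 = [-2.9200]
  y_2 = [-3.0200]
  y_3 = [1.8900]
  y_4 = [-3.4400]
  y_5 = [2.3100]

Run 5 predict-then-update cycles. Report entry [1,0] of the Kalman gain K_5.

K[1,0] = -0.0848

step 1: x^-=[-2.1834, -2.3382]  P^-=[0.7135 -0.0368; -0.0368 0.5315]  S=[1.0483]  K=[0.6718; 0.0916]  nu=[-0.1521]  x^+=[-2.2856, -2.3521]  P^+=[0.2403 -0.1014; -0.1014 0.5227]
step 2: x^-=[-2.1096, -2.3643]  P^-=[0.6060 -0.1431; -0.1431 0.5968]  S=[0.8918]  K=[0.6394; 0.0069]  nu=[-0.3193]  x^+=[-2.3138, -2.3665]  P^+=[0.2414 -0.1470; -0.1470 0.5968]
step 3: x^-=[-2.1392, -2.3812]  P^-=[0.6373 -0.2008; -0.2008 0.6361]  S=[0.8967]  K=[0.6548; -0.0466]  nu=[4.6245]  x^+=[0.8888, -2.5965]  P^+=[0.2529 -0.1734; -0.1734 0.6341]
step 4: x^-=[1.6631, -2.0300]  P^-=[0.6701 -0.2309; -0.2309 0.6552]  S=[0.9156]  K=[0.6688; -0.0733]  nu=[-4.5956]  x^+=[-1.4106, -1.6931]  P^+=[0.2605 -0.1860; -0.1860 0.6503]
step 5: x^-=[-1.2440, -1.6620]  P^-=[0.6886 -0.2445; -0.2445 0.6633]  S=[0.9278]  K=[0.6763; -0.0848]  nu=[3.9695]  x^+=[1.4406, -1.9988]  P^+=[0.2642 -0.1913; -0.1913 0.6566]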